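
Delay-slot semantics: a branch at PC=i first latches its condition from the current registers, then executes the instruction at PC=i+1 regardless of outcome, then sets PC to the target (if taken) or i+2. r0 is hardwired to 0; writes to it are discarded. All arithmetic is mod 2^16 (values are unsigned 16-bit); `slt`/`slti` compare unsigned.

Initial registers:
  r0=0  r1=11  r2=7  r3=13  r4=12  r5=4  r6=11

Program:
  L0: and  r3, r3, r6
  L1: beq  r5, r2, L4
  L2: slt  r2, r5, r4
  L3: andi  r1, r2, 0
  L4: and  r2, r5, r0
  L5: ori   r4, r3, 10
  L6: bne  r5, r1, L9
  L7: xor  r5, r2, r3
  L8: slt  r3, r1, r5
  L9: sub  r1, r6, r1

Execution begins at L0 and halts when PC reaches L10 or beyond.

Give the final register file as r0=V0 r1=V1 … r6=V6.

PC=0  and  r3, r3, r6        | r0=0 r1=11 r2=7 r3=9 r4=12 r5=4 r6=11
PC=1  beq  r5, r2, L4        | r0=0 r1=11 r2=7 r3=9 r4=12 r5=4 r6=11  [not taken]
PC=2  slt  r2, r5, r4        | r0=0 r1=11 r2=1 r3=9 r4=12 r5=4 r6=11
PC=3  andi  r1, r2, 0        | r0=0 r1=0 r2=1 r3=9 r4=12 r5=4 r6=11
PC=4  and  r2, r5, r0        | r0=0 r1=0 r2=0 r3=9 r4=12 r5=4 r6=11
PC=5  ori   r4, r3, 10       | r0=0 r1=0 r2=0 r3=9 r4=11 r5=4 r6=11
PC=6  bne  r5, r1, L9        | r0=0 r1=0 r2=0 r3=9 r4=11 r5=4 r6=11  [TAKEN]
PC=7  xor  r5, r2, r3        | r0=0 r1=0 r2=0 r3=9 r4=11 r5=9 r6=11
PC=9  sub  r1, r6, r1        | r0=0 r1=11 r2=0 r3=9 r4=11 r5=9 r6=11

r0=0 r1=11 r2=0 r3=9 r4=11 r5=9 r6=11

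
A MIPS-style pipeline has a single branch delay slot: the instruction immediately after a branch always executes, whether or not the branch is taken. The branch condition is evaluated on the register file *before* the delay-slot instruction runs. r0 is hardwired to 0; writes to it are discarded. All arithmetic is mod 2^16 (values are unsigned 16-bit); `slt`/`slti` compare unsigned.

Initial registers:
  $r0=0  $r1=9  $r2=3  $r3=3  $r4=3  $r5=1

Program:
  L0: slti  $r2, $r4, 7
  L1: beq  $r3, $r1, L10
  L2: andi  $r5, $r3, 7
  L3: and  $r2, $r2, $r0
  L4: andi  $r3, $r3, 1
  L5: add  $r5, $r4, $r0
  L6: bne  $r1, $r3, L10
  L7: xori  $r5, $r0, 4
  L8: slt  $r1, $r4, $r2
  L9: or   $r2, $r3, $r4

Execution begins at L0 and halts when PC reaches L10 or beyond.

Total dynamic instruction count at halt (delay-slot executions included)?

PC=0  slti  $r2, $r4, 7      | $r0=0 $r1=9 $r2=1 $r3=3 $r4=3 $r5=1
PC=1  beq  $r3, $r1, L10     | $r0=0 $r1=9 $r2=1 $r3=3 $r4=3 $r5=1  [not taken]
PC=2  andi  $r5, $r3, 7      | $r0=0 $r1=9 $r2=1 $r3=3 $r4=3 $r5=3
PC=3  and  $r2, $r2, $r0     | $r0=0 $r1=9 $r2=0 $r3=3 $r4=3 $r5=3
PC=4  andi  $r3, $r3, 1      | $r0=0 $r1=9 $r2=0 $r3=1 $r4=3 $r5=3
PC=5  add  $r5, $r4, $r0     | $r0=0 $r1=9 $r2=0 $r3=1 $r4=3 $r5=3
PC=6  bne  $r1, $r3, L10     | $r0=0 $r1=9 $r2=0 $r3=1 $r4=3 $r5=3  [TAKEN]
PC=7  xori  $r5, $r0, 4      | $r0=0 $r1=9 $r2=0 $r3=1 $r4=3 $r5=4

8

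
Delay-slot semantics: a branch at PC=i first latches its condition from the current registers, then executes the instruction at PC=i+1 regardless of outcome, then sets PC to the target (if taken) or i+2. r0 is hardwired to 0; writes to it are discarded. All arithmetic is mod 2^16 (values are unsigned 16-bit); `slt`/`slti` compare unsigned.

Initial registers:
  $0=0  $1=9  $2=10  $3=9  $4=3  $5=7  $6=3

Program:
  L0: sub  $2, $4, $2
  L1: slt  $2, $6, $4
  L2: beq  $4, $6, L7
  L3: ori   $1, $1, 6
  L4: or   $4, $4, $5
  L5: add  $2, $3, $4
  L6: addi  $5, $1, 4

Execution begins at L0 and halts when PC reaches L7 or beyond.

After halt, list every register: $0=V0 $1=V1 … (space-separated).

$0=0 $1=15 $2=0 $3=9 $4=3 $5=7 $6=3

#0 sub  $2, $4, $2 ; 0/9/65529/9/3/7/3
#1 slt  $2, $6, $4 ; 0/9/0/9/3/7/3
#2 beq  $4, $6, L7 ; 0/9/0/9/3/7/3 ; →target
#3 ori   $1, $1, 6 ; 0/15/0/9/3/7/3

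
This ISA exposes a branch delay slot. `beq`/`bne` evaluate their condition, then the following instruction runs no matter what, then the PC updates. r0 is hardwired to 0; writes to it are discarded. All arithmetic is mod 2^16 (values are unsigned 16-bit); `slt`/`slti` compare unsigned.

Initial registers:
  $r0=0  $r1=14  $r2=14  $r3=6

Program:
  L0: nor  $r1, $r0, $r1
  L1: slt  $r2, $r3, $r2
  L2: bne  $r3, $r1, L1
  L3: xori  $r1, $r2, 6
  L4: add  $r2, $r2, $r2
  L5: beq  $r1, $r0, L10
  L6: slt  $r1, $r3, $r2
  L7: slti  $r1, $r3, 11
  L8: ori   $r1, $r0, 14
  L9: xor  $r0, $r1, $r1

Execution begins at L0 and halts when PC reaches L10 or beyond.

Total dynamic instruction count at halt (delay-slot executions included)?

#0 nor  $r1, $r0, $r1 ; 0/65521/14/6
#1 slt  $r2, $r3, $r2 ; 0/65521/1/6
#2 bne  $r3, $r1, L1 ; 0/65521/1/6 ; →target
#3 xori  $r1, $r2, 6 ; 0/7/1/6
#1 slt  $r2, $r3, $r2 ; 0/7/0/6
#2 bne  $r3, $r1, L1 ; 0/7/0/6 ; →target
#3 xori  $r1, $r2, 6 ; 0/6/0/6
#1 slt  $r2, $r3, $r2 ; 0/6/0/6
#2 bne  $r3, $r1, L1 ; 0/6/0/6 ; →fallthru
#3 xori  $r1, $r2, 6 ; 0/6/0/6
#4 add  $r2, $r2, $r2 ; 0/6/0/6
#5 beq  $r1, $r0, L10 ; 0/6/0/6 ; →fallthru
#6 slt  $r1, $r3, $r2 ; 0/0/0/6
#7 slti  $r1, $r3, 11 ; 0/1/0/6
#8 ori   $r1, $r0, 14 ; 0/14/0/6
#9 xor  $r0, $r1, $r1 ; 0/14/0/6

16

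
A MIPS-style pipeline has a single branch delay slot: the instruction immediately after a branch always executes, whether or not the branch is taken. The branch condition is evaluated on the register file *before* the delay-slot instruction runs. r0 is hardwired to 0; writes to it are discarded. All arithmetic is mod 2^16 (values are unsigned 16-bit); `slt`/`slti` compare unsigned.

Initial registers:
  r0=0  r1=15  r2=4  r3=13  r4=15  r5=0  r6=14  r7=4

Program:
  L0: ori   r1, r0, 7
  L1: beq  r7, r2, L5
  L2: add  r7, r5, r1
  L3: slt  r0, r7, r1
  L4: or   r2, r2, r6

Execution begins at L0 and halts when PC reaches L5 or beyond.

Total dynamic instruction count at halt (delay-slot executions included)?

3

[0] ori   r1, r0, 7  →  {r0:0, r1:7, r2:4, r3:13, r4:15, r5:0, r6:14, r7:4}
[1] beq  r7, r2, L5  →  {r0:0, r1:7, r2:4, r3:13, r4:15, r5:0, r6:14, r7:4}  ⟨branch taken⟩
[2] add  r7, r5, r1  →  {r0:0, r1:7, r2:4, r3:13, r4:15, r5:0, r6:14, r7:7}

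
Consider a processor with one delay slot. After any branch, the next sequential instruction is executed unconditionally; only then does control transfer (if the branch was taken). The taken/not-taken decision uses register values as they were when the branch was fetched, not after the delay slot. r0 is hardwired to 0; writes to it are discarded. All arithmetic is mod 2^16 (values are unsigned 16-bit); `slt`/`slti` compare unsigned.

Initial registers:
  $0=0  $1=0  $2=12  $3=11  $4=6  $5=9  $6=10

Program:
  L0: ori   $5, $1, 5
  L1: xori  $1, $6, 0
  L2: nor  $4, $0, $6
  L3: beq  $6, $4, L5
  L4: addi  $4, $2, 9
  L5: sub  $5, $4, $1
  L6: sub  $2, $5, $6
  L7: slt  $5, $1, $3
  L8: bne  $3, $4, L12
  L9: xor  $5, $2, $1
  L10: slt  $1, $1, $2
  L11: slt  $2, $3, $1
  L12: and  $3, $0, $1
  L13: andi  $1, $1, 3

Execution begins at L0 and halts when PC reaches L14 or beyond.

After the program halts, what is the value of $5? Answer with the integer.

11

#0 ori   $5, $1, 5 ; 0/0/12/11/6/5/10
#1 xori  $1, $6, 0 ; 0/10/12/11/6/5/10
#2 nor  $4, $0, $6 ; 0/10/12/11/65525/5/10
#3 beq  $6, $4, L5 ; 0/10/12/11/65525/5/10 ; →fallthru
#4 addi  $4, $2, 9 ; 0/10/12/11/21/5/10
#5 sub  $5, $4, $1 ; 0/10/12/11/21/11/10
#6 sub  $2, $5, $6 ; 0/10/1/11/21/11/10
#7 slt  $5, $1, $3 ; 0/10/1/11/21/1/10
#8 bne  $3, $4, L12 ; 0/10/1/11/21/1/10 ; →target
#9 xor  $5, $2, $1 ; 0/10/1/11/21/11/10
#12 and  $3, $0, $1 ; 0/10/1/0/21/11/10
#13 andi  $1, $1, 3 ; 0/2/1/0/21/11/10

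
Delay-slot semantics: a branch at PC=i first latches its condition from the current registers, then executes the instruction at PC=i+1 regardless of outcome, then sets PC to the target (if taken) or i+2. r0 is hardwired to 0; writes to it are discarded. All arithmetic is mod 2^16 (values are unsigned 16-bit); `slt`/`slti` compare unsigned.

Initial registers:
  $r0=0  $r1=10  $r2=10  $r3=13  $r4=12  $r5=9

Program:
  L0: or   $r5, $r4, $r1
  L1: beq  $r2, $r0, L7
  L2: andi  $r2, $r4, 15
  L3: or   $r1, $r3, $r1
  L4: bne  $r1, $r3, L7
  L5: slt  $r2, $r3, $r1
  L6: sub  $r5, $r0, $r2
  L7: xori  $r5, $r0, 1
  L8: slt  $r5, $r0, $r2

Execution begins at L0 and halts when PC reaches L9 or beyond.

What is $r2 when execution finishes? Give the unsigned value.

  step pc=0: or   $r5, $r4, $r1  regs=(0,10,10,13,12,14)
  step pc=1: beq  $r2, $r0, L7  cond=F  regs=(0,10,10,13,12,14)
  step pc=2: andi  $r2, $r4, 15  regs=(0,10,12,13,12,14)
  step pc=3: or   $r1, $r3, $r1  regs=(0,15,12,13,12,14)
  step pc=4: bne  $r1, $r3, L7  cond=T  regs=(0,15,12,13,12,14)
  step pc=5: slt  $r2, $r3, $r1  regs=(0,15,1,13,12,14)
  step pc=7: xori  $r5, $r0, 1  regs=(0,15,1,13,12,1)
  step pc=8: slt  $r5, $r0, $r2  regs=(0,15,1,13,12,1)

1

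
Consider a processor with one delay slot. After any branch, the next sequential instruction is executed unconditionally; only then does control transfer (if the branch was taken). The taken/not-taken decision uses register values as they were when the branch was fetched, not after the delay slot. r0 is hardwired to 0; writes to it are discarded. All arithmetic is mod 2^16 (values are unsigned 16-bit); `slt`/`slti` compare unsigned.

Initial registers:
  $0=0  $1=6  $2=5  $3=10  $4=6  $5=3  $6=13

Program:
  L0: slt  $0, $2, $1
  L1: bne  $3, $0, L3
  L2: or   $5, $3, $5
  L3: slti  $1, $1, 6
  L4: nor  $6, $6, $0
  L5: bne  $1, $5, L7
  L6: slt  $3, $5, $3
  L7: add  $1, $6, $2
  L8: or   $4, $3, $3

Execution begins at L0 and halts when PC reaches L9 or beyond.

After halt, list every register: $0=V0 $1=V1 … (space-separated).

PC=0  slt  $0, $2, $1        | $0=0 $1=6 $2=5 $3=10 $4=6 $5=3 $6=13
PC=1  bne  $3, $0, L3        | $0=0 $1=6 $2=5 $3=10 $4=6 $5=3 $6=13  [TAKEN]
PC=2  or   $5, $3, $5        | $0=0 $1=6 $2=5 $3=10 $4=6 $5=11 $6=13
PC=3  slti  $1, $1, 6        | $0=0 $1=0 $2=5 $3=10 $4=6 $5=11 $6=13
PC=4  nor  $6, $6, $0        | $0=0 $1=0 $2=5 $3=10 $4=6 $5=11 $6=65522
PC=5  bne  $1, $5, L7        | $0=0 $1=0 $2=5 $3=10 $4=6 $5=11 $6=65522  [TAKEN]
PC=6  slt  $3, $5, $3        | $0=0 $1=0 $2=5 $3=0 $4=6 $5=11 $6=65522
PC=7  add  $1, $6, $2        | $0=0 $1=65527 $2=5 $3=0 $4=6 $5=11 $6=65522
PC=8  or   $4, $3, $3        | $0=0 $1=65527 $2=5 $3=0 $4=0 $5=11 $6=65522

$0=0 $1=65527 $2=5 $3=0 $4=0 $5=11 $6=65522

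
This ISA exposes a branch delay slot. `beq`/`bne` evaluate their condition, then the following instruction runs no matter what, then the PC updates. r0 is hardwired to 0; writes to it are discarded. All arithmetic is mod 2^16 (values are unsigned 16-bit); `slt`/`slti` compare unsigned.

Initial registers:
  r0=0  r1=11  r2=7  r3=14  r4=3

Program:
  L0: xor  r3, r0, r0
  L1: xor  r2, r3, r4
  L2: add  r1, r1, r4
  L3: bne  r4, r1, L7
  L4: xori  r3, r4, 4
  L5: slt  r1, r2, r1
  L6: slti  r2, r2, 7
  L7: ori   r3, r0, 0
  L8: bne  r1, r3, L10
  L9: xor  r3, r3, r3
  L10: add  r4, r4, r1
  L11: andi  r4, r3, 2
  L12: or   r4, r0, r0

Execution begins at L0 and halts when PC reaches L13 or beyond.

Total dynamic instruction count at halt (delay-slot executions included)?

#0 xor  r3, r0, r0 ; 0/11/7/0/3
#1 xor  r2, r3, r4 ; 0/11/3/0/3
#2 add  r1, r1, r4 ; 0/14/3/0/3
#3 bne  r4, r1, L7 ; 0/14/3/0/3 ; →target
#4 xori  r3, r4, 4 ; 0/14/3/7/3
#7 ori   r3, r0, 0 ; 0/14/3/0/3
#8 bne  r1, r3, L10 ; 0/14/3/0/3 ; →target
#9 xor  r3, r3, r3 ; 0/14/3/0/3
#10 add  r4, r4, r1 ; 0/14/3/0/17
#11 andi  r4, r3, 2 ; 0/14/3/0/0
#12 or   r4, r0, r0 ; 0/14/3/0/0

11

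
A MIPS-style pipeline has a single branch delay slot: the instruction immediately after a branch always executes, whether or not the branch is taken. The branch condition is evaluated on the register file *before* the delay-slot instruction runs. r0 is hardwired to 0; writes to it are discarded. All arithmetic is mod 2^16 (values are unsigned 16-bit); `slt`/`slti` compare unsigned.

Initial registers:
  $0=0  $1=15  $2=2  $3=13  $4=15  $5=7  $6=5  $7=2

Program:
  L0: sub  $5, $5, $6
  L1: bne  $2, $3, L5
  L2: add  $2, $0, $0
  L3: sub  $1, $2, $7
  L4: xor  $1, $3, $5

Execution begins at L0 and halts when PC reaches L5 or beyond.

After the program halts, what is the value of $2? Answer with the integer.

0

PC=0  sub  $5, $5, $6        | $0=0 $1=15 $2=2 $3=13 $4=15 $5=2 $6=5 $7=2
PC=1  bne  $2, $3, L5        | $0=0 $1=15 $2=2 $3=13 $4=15 $5=2 $6=5 $7=2  [TAKEN]
PC=2  add  $2, $0, $0        | $0=0 $1=15 $2=0 $3=13 $4=15 $5=2 $6=5 $7=2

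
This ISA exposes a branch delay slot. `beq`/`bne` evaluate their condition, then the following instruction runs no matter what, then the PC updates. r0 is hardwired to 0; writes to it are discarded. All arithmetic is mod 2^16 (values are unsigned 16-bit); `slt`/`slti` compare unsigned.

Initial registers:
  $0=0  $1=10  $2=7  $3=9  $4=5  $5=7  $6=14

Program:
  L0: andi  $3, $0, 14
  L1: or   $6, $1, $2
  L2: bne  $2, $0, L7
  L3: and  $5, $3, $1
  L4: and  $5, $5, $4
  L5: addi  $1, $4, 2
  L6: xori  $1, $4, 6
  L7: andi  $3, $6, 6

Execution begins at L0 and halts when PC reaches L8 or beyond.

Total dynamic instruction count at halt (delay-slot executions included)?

#0 andi  $3, $0, 14 ; 0/10/7/0/5/7/14
#1 or   $6, $1, $2 ; 0/10/7/0/5/7/15
#2 bne  $2, $0, L7 ; 0/10/7/0/5/7/15 ; →target
#3 and  $5, $3, $1 ; 0/10/7/0/5/0/15
#7 andi  $3, $6, 6 ; 0/10/7/6/5/0/15

5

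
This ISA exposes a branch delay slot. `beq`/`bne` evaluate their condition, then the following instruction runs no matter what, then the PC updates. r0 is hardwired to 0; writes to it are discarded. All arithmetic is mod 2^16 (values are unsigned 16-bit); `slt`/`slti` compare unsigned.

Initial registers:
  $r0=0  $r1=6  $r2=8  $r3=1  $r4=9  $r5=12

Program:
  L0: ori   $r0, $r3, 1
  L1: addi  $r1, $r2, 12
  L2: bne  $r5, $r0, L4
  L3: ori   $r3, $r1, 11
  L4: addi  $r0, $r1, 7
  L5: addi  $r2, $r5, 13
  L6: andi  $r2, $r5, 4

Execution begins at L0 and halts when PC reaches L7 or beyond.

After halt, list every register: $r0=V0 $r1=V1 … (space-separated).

$r0=0 $r1=20 $r2=4 $r3=31 $r4=9 $r5=12

#0 ori   $r0, $r3, 1 ; 0/6/8/1/9/12
#1 addi  $r1, $r2, 12 ; 0/20/8/1/9/12
#2 bne  $r5, $r0, L4 ; 0/20/8/1/9/12 ; →target
#3 ori   $r3, $r1, 11 ; 0/20/8/31/9/12
#4 addi  $r0, $r1, 7 ; 0/20/8/31/9/12
#5 addi  $r2, $r5, 13 ; 0/20/25/31/9/12
#6 andi  $r2, $r5, 4 ; 0/20/4/31/9/12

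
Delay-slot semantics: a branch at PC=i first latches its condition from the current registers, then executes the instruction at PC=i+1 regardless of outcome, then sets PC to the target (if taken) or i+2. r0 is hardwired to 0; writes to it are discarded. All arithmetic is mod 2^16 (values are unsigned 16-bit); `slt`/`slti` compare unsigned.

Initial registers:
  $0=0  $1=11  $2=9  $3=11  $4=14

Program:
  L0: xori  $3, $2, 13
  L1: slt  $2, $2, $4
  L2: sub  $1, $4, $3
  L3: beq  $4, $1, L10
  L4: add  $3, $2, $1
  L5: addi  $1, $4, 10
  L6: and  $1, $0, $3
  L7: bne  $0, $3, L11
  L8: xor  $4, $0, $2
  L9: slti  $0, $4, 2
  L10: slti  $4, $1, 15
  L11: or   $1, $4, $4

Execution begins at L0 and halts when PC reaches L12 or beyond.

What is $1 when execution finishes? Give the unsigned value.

1

#0 xori  $3, $2, 13 ; 0/11/9/4/14
#1 slt  $2, $2, $4 ; 0/11/1/4/14
#2 sub  $1, $4, $3 ; 0/10/1/4/14
#3 beq  $4, $1, L10 ; 0/10/1/4/14 ; →fallthru
#4 add  $3, $2, $1 ; 0/10/1/11/14
#5 addi  $1, $4, 10 ; 0/24/1/11/14
#6 and  $1, $0, $3 ; 0/0/1/11/14
#7 bne  $0, $3, L11 ; 0/0/1/11/14 ; →target
#8 xor  $4, $0, $2 ; 0/0/1/11/1
#11 or   $1, $4, $4 ; 0/1/1/11/1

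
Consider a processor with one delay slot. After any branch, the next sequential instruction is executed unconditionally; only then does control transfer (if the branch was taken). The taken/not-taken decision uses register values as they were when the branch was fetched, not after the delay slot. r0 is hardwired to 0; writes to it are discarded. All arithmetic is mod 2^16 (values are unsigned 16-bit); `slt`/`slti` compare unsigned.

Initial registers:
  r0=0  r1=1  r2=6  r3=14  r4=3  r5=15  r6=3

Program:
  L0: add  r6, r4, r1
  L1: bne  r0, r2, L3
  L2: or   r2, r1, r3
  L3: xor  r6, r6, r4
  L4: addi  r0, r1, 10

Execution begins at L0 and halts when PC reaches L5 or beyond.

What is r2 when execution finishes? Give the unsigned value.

PC=0  add  r6, r4, r1        | r0=0 r1=1 r2=6 r3=14 r4=3 r5=15 r6=4
PC=1  bne  r0, r2, L3        | r0=0 r1=1 r2=6 r3=14 r4=3 r5=15 r6=4  [TAKEN]
PC=2  or   r2, r1, r3        | r0=0 r1=1 r2=15 r3=14 r4=3 r5=15 r6=4
PC=3  xor  r6, r6, r4        | r0=0 r1=1 r2=15 r3=14 r4=3 r5=15 r6=7
PC=4  addi  r0, r1, 10       | r0=0 r1=1 r2=15 r3=14 r4=3 r5=15 r6=7

15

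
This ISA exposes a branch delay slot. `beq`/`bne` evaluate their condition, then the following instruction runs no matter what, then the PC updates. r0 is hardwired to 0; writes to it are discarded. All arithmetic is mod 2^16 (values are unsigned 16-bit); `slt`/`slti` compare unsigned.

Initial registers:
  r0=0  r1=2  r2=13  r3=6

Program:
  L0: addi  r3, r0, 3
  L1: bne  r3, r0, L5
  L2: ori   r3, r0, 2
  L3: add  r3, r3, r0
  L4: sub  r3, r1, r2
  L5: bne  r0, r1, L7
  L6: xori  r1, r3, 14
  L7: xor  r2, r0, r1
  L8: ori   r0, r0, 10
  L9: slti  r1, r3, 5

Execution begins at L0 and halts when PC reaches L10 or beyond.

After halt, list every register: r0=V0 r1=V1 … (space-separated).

r0=0 r1=1 r2=12 r3=2

[0] addi  r3, r0, 3  →  {r0:0, r1:2, r2:13, r3:3}
[1] bne  r3, r0, L5  →  {r0:0, r1:2, r2:13, r3:3}  ⟨branch taken⟩
[2] ori   r3, r0, 2  →  {r0:0, r1:2, r2:13, r3:2}
[5] bne  r0, r1, L7  →  {r0:0, r1:2, r2:13, r3:2}  ⟨branch taken⟩
[6] xori  r1, r3, 14  →  {r0:0, r1:12, r2:13, r3:2}
[7] xor  r2, r0, r1  →  {r0:0, r1:12, r2:12, r3:2}
[8] ori   r0, r0, 10  →  {r0:0, r1:12, r2:12, r3:2}
[9] slti  r1, r3, 5  →  {r0:0, r1:1, r2:12, r3:2}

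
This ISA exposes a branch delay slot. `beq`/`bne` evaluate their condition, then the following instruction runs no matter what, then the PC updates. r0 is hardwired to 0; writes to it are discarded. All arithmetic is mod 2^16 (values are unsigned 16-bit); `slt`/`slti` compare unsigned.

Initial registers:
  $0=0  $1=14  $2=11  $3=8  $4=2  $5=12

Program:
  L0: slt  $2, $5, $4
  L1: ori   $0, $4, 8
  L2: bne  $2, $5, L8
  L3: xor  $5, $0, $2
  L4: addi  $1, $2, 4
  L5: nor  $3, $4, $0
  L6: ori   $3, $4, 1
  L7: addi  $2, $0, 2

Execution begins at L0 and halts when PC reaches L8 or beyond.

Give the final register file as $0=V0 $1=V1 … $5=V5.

  step pc=0: slt  $2, $5, $4  regs=(0,14,0,8,2,12)
  step pc=1: ori   $0, $4, 8  regs=(0,14,0,8,2,12)
  step pc=2: bne  $2, $5, L8  cond=T  regs=(0,14,0,8,2,12)
  step pc=3: xor  $5, $0, $2  regs=(0,14,0,8,2,0)

$0=0 $1=14 $2=0 $3=8 $4=2 $5=0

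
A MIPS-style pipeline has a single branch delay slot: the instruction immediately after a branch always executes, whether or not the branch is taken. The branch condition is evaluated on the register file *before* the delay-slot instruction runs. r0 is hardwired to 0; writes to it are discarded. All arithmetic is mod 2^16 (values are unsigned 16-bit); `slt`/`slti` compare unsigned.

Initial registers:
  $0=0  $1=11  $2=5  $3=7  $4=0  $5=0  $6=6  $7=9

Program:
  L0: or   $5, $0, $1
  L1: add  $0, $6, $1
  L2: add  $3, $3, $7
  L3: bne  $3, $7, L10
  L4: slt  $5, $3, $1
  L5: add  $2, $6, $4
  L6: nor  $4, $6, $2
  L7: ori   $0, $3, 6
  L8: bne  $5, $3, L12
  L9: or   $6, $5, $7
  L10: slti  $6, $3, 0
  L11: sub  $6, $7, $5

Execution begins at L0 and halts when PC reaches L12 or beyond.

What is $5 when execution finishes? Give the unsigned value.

0

  step pc=0: or   $5, $0, $1  regs=(0,11,5,7,0,11,6,9)
  step pc=1: add  $0, $6, $1  regs=(0,11,5,7,0,11,6,9)
  step pc=2: add  $3, $3, $7  regs=(0,11,5,16,0,11,6,9)
  step pc=3: bne  $3, $7, L10  cond=T  regs=(0,11,5,16,0,11,6,9)
  step pc=4: slt  $5, $3, $1  regs=(0,11,5,16,0,0,6,9)
  step pc=10: slti  $6, $3, 0  regs=(0,11,5,16,0,0,0,9)
  step pc=11: sub  $6, $7, $5  regs=(0,11,5,16,0,0,9,9)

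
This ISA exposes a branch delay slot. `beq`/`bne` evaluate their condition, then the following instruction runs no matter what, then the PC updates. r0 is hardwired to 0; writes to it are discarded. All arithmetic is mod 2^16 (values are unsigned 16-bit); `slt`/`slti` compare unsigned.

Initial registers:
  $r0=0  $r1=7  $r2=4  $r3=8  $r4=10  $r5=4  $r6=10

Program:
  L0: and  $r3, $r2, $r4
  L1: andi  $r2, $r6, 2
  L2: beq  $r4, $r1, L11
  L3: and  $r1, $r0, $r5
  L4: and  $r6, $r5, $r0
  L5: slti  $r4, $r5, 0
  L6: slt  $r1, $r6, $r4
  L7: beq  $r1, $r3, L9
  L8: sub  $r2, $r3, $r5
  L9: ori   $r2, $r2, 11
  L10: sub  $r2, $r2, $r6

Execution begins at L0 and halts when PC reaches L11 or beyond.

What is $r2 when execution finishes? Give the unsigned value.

[0] and  $r3, $r2, $r4  →  {$r0:0, $r1:7, $r2:4, $r3:0, $r4:10, $r5:4, $r6:10}
[1] andi  $r2, $r6, 2  →  {$r0:0, $r1:7, $r2:2, $r3:0, $r4:10, $r5:4, $r6:10}
[2] beq  $r4, $r1, L11  →  {$r0:0, $r1:7, $r2:2, $r3:0, $r4:10, $r5:4, $r6:10}  ⟨branch fallthrough⟩
[3] and  $r1, $r0, $r5  →  {$r0:0, $r1:0, $r2:2, $r3:0, $r4:10, $r5:4, $r6:10}
[4] and  $r6, $r5, $r0  →  {$r0:0, $r1:0, $r2:2, $r3:0, $r4:10, $r5:4, $r6:0}
[5] slti  $r4, $r5, 0  →  {$r0:0, $r1:0, $r2:2, $r3:0, $r4:0, $r5:4, $r6:0}
[6] slt  $r1, $r6, $r4  →  {$r0:0, $r1:0, $r2:2, $r3:0, $r4:0, $r5:4, $r6:0}
[7] beq  $r1, $r3, L9  →  {$r0:0, $r1:0, $r2:2, $r3:0, $r4:0, $r5:4, $r6:0}  ⟨branch taken⟩
[8] sub  $r2, $r3, $r5  →  {$r0:0, $r1:0, $r2:65532, $r3:0, $r4:0, $r5:4, $r6:0}
[9] ori   $r2, $r2, 11  →  {$r0:0, $r1:0, $r2:65535, $r3:0, $r4:0, $r5:4, $r6:0}
[10] sub  $r2, $r2, $r6  →  {$r0:0, $r1:0, $r2:65535, $r3:0, $r4:0, $r5:4, $r6:0}

65535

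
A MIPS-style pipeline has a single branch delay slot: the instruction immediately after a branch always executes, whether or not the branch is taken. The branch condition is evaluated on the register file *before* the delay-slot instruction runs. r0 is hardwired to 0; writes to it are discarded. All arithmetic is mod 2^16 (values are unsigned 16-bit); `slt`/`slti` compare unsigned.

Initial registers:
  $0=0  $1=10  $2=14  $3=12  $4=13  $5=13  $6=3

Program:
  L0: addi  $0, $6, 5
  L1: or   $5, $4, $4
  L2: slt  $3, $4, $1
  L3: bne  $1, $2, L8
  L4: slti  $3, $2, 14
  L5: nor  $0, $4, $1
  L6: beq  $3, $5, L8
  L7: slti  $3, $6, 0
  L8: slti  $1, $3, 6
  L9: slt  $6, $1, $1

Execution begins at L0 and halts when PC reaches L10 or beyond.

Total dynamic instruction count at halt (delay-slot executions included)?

7

#0 addi  $0, $6, 5 ; 0/10/14/12/13/13/3
#1 or   $5, $4, $4 ; 0/10/14/12/13/13/3
#2 slt  $3, $4, $1 ; 0/10/14/0/13/13/3
#3 bne  $1, $2, L8 ; 0/10/14/0/13/13/3 ; →target
#4 slti  $3, $2, 14 ; 0/10/14/0/13/13/3
#8 slti  $1, $3, 6 ; 0/1/14/0/13/13/3
#9 slt  $6, $1, $1 ; 0/1/14/0/13/13/0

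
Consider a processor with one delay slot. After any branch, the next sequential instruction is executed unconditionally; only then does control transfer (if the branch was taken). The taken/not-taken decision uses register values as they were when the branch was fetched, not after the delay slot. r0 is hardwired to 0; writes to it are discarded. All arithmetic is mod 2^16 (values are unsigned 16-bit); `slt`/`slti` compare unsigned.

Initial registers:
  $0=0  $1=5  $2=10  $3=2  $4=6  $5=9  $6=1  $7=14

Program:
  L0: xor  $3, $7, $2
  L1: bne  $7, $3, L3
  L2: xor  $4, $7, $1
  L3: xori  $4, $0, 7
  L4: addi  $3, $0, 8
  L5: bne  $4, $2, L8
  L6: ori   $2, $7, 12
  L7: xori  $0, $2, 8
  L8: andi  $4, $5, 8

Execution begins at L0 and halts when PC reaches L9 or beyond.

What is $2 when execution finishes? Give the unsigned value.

PC=0  xor  $3, $7, $2        | $0=0 $1=5 $2=10 $3=4 $4=6 $5=9 $6=1 $7=14
PC=1  bne  $7, $3, L3        | $0=0 $1=5 $2=10 $3=4 $4=6 $5=9 $6=1 $7=14  [TAKEN]
PC=2  xor  $4, $7, $1        | $0=0 $1=5 $2=10 $3=4 $4=11 $5=9 $6=1 $7=14
PC=3  xori  $4, $0, 7        | $0=0 $1=5 $2=10 $3=4 $4=7 $5=9 $6=1 $7=14
PC=4  addi  $3, $0, 8        | $0=0 $1=5 $2=10 $3=8 $4=7 $5=9 $6=1 $7=14
PC=5  bne  $4, $2, L8        | $0=0 $1=5 $2=10 $3=8 $4=7 $5=9 $6=1 $7=14  [TAKEN]
PC=6  ori   $2, $7, 12       | $0=0 $1=5 $2=14 $3=8 $4=7 $5=9 $6=1 $7=14
PC=8  andi  $4, $5, 8        | $0=0 $1=5 $2=14 $3=8 $4=8 $5=9 $6=1 $7=14

14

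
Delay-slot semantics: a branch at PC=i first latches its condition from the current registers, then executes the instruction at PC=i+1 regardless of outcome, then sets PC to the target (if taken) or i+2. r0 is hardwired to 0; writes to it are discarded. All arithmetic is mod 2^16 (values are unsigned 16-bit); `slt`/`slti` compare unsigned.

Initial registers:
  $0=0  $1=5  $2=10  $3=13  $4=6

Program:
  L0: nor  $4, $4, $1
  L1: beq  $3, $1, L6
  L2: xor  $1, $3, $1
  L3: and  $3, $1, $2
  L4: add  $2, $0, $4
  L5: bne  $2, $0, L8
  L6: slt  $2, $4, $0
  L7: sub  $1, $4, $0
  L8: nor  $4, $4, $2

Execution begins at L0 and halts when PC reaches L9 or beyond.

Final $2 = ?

0

  step pc=0: nor  $4, $4, $1  regs=(0,5,10,13,65528)
  step pc=1: beq  $3, $1, L6  cond=F  regs=(0,5,10,13,65528)
  step pc=2: xor  $1, $3, $1  regs=(0,8,10,13,65528)
  step pc=3: and  $3, $1, $2  regs=(0,8,10,8,65528)
  step pc=4: add  $2, $0, $4  regs=(0,8,65528,8,65528)
  step pc=5: bne  $2, $0, L8  cond=T  regs=(0,8,65528,8,65528)
  step pc=6: slt  $2, $4, $0  regs=(0,8,0,8,65528)
  step pc=8: nor  $4, $4, $2  regs=(0,8,0,8,7)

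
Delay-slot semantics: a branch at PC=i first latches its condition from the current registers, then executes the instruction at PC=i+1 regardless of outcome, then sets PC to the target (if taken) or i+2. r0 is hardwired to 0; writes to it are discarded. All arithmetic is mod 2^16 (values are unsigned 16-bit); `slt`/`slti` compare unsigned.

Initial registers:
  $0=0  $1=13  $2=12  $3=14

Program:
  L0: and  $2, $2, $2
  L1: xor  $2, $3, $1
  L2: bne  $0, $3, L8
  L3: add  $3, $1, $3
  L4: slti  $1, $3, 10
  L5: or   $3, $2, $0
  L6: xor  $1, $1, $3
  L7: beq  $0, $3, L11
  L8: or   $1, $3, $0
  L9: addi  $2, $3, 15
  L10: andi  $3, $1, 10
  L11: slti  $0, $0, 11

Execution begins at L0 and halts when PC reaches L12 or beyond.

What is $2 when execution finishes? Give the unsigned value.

#0 and  $2, $2, $2 ; 0/13/12/14
#1 xor  $2, $3, $1 ; 0/13/3/14
#2 bne  $0, $3, L8 ; 0/13/3/14 ; →target
#3 add  $3, $1, $3 ; 0/13/3/27
#8 or   $1, $3, $0 ; 0/27/3/27
#9 addi  $2, $3, 15 ; 0/27/42/27
#10 andi  $3, $1, 10 ; 0/27/42/10
#11 slti  $0, $0, 11 ; 0/27/42/10

42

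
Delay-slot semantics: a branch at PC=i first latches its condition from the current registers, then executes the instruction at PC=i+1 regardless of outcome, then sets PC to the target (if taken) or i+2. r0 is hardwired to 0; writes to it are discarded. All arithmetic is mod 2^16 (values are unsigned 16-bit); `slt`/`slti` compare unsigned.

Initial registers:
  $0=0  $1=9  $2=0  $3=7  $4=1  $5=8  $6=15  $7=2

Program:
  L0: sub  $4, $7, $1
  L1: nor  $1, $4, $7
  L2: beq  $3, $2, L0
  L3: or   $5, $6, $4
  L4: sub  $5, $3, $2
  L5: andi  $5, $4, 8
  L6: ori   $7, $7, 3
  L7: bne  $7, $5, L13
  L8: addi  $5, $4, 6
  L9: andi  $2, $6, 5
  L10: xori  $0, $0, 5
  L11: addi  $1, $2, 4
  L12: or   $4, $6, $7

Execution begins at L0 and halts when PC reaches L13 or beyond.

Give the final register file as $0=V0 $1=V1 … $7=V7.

PC=0  sub  $4, $7, $1        | $0=0 $1=9 $2=0 $3=7 $4=65529 $5=8 $6=15 $7=2
PC=1  nor  $1, $4, $7        | $0=0 $1=4 $2=0 $3=7 $4=65529 $5=8 $6=15 $7=2
PC=2  beq  $3, $2, L0        | $0=0 $1=4 $2=0 $3=7 $4=65529 $5=8 $6=15 $7=2  [not taken]
PC=3  or   $5, $6, $4        | $0=0 $1=4 $2=0 $3=7 $4=65529 $5=65535 $6=15 $7=2
PC=4  sub  $5, $3, $2        | $0=0 $1=4 $2=0 $3=7 $4=65529 $5=7 $6=15 $7=2
PC=5  andi  $5, $4, 8        | $0=0 $1=4 $2=0 $3=7 $4=65529 $5=8 $6=15 $7=2
PC=6  ori   $7, $7, 3        | $0=0 $1=4 $2=0 $3=7 $4=65529 $5=8 $6=15 $7=3
PC=7  bne  $7, $5, L13       | $0=0 $1=4 $2=0 $3=7 $4=65529 $5=8 $6=15 $7=3  [TAKEN]
PC=8  addi  $5, $4, 6        | $0=0 $1=4 $2=0 $3=7 $4=65529 $5=65535 $6=15 $7=3

$0=0 $1=4 $2=0 $3=7 $4=65529 $5=65535 $6=15 $7=3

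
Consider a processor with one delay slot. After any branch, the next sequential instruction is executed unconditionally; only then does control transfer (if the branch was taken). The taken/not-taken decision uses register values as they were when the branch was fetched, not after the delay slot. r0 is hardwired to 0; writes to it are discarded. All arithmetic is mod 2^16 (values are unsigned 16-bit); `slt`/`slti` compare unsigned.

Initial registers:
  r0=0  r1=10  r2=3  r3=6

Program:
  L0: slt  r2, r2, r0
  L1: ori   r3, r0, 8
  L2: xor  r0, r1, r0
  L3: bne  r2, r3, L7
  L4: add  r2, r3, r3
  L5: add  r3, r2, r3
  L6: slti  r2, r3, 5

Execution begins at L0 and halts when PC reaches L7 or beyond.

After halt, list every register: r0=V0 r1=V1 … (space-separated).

r0=0 r1=10 r2=16 r3=8

#0 slt  r2, r2, r0 ; 0/10/0/6
#1 ori   r3, r0, 8 ; 0/10/0/8
#2 xor  r0, r1, r0 ; 0/10/0/8
#3 bne  r2, r3, L7 ; 0/10/0/8 ; →target
#4 add  r2, r3, r3 ; 0/10/16/8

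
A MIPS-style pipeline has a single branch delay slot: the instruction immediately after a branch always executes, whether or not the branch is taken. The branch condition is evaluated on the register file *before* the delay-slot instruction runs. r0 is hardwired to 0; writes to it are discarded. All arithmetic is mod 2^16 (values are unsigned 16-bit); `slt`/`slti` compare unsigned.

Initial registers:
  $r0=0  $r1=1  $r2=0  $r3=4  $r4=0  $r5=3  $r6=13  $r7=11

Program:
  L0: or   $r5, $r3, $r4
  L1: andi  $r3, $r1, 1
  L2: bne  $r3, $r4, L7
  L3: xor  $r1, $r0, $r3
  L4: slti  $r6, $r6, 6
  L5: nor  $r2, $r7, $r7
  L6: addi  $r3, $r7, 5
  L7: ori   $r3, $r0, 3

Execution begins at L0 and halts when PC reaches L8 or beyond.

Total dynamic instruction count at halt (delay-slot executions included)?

PC=0  or   $r5, $r3, $r4     | $r0=0 $r1=1 $r2=0 $r3=4 $r4=0 $r5=4 $r6=13 $r7=11
PC=1  andi  $r3, $r1, 1      | $r0=0 $r1=1 $r2=0 $r3=1 $r4=0 $r5=4 $r6=13 $r7=11
PC=2  bne  $r3, $r4, L7      | $r0=0 $r1=1 $r2=0 $r3=1 $r4=0 $r5=4 $r6=13 $r7=11  [TAKEN]
PC=3  xor  $r1, $r0, $r3     | $r0=0 $r1=1 $r2=0 $r3=1 $r4=0 $r5=4 $r6=13 $r7=11
PC=7  ori   $r3, $r0, 3      | $r0=0 $r1=1 $r2=0 $r3=3 $r4=0 $r5=4 $r6=13 $r7=11

5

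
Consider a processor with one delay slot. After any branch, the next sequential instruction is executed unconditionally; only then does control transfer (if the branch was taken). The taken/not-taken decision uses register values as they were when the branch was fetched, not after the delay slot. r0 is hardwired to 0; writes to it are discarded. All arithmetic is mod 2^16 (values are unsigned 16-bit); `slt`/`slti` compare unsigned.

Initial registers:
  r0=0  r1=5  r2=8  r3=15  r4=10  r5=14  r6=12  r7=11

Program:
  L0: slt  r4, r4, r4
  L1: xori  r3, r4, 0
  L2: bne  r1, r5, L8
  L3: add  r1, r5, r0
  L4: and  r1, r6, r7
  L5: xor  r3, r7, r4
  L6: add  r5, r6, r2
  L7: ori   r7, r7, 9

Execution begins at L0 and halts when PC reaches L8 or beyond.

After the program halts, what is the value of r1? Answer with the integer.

#0 slt  r4, r4, r4 ; 0/5/8/15/0/14/12/11
#1 xori  r3, r4, 0 ; 0/5/8/0/0/14/12/11
#2 bne  r1, r5, L8 ; 0/5/8/0/0/14/12/11 ; →target
#3 add  r1, r5, r0 ; 0/14/8/0/0/14/12/11

14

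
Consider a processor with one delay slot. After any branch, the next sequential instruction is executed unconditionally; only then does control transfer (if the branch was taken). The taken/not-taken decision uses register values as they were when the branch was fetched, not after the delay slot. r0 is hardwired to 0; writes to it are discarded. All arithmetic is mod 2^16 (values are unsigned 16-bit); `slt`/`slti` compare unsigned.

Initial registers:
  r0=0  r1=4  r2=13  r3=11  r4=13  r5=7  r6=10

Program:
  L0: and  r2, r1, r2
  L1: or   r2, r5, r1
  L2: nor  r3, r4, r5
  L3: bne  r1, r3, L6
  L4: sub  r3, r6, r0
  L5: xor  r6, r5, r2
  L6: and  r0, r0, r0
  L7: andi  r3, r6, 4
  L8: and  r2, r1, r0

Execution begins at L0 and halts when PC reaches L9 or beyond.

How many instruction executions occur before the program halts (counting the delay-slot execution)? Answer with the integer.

8

[0] and  r2, r1, r2  →  {r0:0, r1:4, r2:4, r3:11, r4:13, r5:7, r6:10}
[1] or   r2, r5, r1  →  {r0:0, r1:4, r2:7, r3:11, r4:13, r5:7, r6:10}
[2] nor  r3, r4, r5  →  {r0:0, r1:4, r2:7, r3:65520, r4:13, r5:7, r6:10}
[3] bne  r1, r3, L6  →  {r0:0, r1:4, r2:7, r3:65520, r4:13, r5:7, r6:10}  ⟨branch taken⟩
[4] sub  r3, r6, r0  →  {r0:0, r1:4, r2:7, r3:10, r4:13, r5:7, r6:10}
[6] and  r0, r0, r0  →  {r0:0, r1:4, r2:7, r3:10, r4:13, r5:7, r6:10}
[7] andi  r3, r6, 4  →  {r0:0, r1:4, r2:7, r3:0, r4:13, r5:7, r6:10}
[8] and  r2, r1, r0  →  {r0:0, r1:4, r2:0, r3:0, r4:13, r5:7, r6:10}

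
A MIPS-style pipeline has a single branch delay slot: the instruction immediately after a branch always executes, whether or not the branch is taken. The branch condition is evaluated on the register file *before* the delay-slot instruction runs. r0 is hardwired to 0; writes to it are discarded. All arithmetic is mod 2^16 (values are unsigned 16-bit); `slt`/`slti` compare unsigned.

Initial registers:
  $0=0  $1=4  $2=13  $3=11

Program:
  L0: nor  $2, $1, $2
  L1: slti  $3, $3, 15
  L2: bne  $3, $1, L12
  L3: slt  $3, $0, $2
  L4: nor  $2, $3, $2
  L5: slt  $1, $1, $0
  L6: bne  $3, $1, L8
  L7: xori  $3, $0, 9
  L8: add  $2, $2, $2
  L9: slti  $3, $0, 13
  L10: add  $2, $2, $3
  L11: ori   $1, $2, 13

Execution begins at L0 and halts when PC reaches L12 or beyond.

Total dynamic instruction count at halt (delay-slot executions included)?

  step pc=0: nor  $2, $1, $2  regs=(0,4,65522,11)
  step pc=1: slti  $3, $3, 15  regs=(0,4,65522,1)
  step pc=2: bne  $3, $1, L12  cond=T  regs=(0,4,65522,1)
  step pc=3: slt  $3, $0, $2  regs=(0,4,65522,1)

4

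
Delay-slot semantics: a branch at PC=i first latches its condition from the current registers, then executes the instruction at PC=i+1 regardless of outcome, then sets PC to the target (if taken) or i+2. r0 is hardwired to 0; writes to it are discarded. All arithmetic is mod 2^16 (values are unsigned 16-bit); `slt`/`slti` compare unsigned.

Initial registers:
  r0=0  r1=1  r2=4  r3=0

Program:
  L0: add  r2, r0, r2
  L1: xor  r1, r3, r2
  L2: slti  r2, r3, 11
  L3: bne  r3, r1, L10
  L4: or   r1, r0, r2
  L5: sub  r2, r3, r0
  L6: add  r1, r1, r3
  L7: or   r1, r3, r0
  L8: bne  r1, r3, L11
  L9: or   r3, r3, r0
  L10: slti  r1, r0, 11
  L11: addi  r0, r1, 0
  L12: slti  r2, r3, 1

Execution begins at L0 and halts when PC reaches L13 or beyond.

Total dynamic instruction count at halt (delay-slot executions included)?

  step pc=0: add  r2, r0, r2  regs=(0,1,4,0)
  step pc=1: xor  r1, r3, r2  regs=(0,4,4,0)
  step pc=2: slti  r2, r3, 11  regs=(0,4,1,0)
  step pc=3: bne  r3, r1, L10  cond=T  regs=(0,4,1,0)
  step pc=4: or   r1, r0, r2  regs=(0,1,1,0)
  step pc=10: slti  r1, r0, 11  regs=(0,1,1,0)
  step pc=11: addi  r0, r1, 0  regs=(0,1,1,0)
  step pc=12: slti  r2, r3, 1  regs=(0,1,1,0)

8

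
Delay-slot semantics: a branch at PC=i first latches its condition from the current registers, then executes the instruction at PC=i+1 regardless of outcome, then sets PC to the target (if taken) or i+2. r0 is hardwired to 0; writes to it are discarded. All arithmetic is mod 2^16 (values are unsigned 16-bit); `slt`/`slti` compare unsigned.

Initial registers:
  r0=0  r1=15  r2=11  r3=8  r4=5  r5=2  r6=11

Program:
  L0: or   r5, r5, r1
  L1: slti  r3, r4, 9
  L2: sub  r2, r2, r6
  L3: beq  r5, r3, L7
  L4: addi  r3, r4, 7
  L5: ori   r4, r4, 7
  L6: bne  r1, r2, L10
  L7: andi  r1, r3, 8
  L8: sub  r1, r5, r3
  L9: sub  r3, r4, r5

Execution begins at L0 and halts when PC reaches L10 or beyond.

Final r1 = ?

#0 or   r5, r5, r1 ; 0/15/11/8/5/15/11
#1 slti  r3, r4, 9 ; 0/15/11/1/5/15/11
#2 sub  r2, r2, r6 ; 0/15/0/1/5/15/11
#3 beq  r5, r3, L7 ; 0/15/0/1/5/15/11 ; →fallthru
#4 addi  r3, r4, 7 ; 0/15/0/12/5/15/11
#5 ori   r4, r4, 7 ; 0/15/0/12/7/15/11
#6 bne  r1, r2, L10 ; 0/15/0/12/7/15/11 ; →target
#7 andi  r1, r3, 8 ; 0/8/0/12/7/15/11

8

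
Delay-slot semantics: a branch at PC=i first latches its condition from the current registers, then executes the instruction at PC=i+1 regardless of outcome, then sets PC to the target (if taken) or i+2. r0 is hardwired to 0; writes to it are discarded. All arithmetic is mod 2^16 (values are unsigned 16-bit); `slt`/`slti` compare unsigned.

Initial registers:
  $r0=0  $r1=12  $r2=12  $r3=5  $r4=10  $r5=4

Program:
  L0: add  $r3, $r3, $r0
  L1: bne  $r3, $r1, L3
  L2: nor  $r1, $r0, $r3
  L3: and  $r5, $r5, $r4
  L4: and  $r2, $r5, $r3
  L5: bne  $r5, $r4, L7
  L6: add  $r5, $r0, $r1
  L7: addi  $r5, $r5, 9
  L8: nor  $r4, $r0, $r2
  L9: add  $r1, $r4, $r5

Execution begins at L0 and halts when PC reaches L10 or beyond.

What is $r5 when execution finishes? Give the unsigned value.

PC=0  add  $r3, $r3, $r0     | $r0=0 $r1=12 $r2=12 $r3=5 $r4=10 $r5=4
PC=1  bne  $r3, $r1, L3      | $r0=0 $r1=12 $r2=12 $r3=5 $r4=10 $r5=4  [TAKEN]
PC=2  nor  $r1, $r0, $r3     | $r0=0 $r1=65530 $r2=12 $r3=5 $r4=10 $r5=4
PC=3  and  $r5, $r5, $r4     | $r0=0 $r1=65530 $r2=12 $r3=5 $r4=10 $r5=0
PC=4  and  $r2, $r5, $r3     | $r0=0 $r1=65530 $r2=0 $r3=5 $r4=10 $r5=0
PC=5  bne  $r5, $r4, L7      | $r0=0 $r1=65530 $r2=0 $r3=5 $r4=10 $r5=0  [TAKEN]
PC=6  add  $r5, $r0, $r1     | $r0=0 $r1=65530 $r2=0 $r3=5 $r4=10 $r5=65530
PC=7  addi  $r5, $r5, 9      | $r0=0 $r1=65530 $r2=0 $r3=5 $r4=10 $r5=3
PC=8  nor  $r4, $r0, $r2     | $r0=0 $r1=65530 $r2=0 $r3=5 $r4=65535 $r5=3
PC=9  add  $r1, $r4, $r5     | $r0=0 $r1=2 $r2=0 $r3=5 $r4=65535 $r5=3

3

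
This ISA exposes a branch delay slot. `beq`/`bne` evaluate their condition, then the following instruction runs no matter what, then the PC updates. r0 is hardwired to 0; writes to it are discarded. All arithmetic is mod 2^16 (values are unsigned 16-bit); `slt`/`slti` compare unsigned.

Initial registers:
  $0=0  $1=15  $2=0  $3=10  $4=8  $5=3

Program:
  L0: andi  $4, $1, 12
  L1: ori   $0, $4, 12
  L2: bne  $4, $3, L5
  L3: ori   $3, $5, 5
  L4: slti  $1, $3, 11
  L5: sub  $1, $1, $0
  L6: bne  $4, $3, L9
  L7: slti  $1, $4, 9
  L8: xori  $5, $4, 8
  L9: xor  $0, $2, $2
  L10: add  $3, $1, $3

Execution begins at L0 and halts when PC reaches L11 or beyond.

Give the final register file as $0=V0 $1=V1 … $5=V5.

  step pc=0: andi  $4, $1, 12  regs=(0,15,0,10,12,3)
  step pc=1: ori   $0, $4, 12  regs=(0,15,0,10,12,3)
  step pc=2: bne  $4, $3, L5  cond=T  regs=(0,15,0,10,12,3)
  step pc=3: ori   $3, $5, 5  regs=(0,15,0,7,12,3)
  step pc=5: sub  $1, $1, $0  regs=(0,15,0,7,12,3)
  step pc=6: bne  $4, $3, L9  cond=T  regs=(0,15,0,7,12,3)
  step pc=7: slti  $1, $4, 9  regs=(0,0,0,7,12,3)
  step pc=9: xor  $0, $2, $2  regs=(0,0,0,7,12,3)
  step pc=10: add  $3, $1, $3  regs=(0,0,0,7,12,3)

$0=0 $1=0 $2=0 $3=7 $4=12 $5=3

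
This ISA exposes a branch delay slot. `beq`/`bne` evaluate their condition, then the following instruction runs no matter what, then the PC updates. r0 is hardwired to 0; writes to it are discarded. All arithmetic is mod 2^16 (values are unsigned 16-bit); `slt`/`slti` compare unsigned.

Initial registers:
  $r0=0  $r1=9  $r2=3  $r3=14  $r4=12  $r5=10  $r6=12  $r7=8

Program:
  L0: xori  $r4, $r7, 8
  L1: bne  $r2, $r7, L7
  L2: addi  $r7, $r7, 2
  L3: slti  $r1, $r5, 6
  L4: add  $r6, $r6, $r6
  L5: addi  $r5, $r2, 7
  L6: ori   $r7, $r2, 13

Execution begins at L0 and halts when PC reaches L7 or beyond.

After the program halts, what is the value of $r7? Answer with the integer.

10

  step pc=0: xori  $r4, $r7, 8  regs=(0,9,3,14,0,10,12,8)
  step pc=1: bne  $r2, $r7, L7  cond=T  regs=(0,9,3,14,0,10,12,8)
  step pc=2: addi  $r7, $r7, 2  regs=(0,9,3,14,0,10,12,10)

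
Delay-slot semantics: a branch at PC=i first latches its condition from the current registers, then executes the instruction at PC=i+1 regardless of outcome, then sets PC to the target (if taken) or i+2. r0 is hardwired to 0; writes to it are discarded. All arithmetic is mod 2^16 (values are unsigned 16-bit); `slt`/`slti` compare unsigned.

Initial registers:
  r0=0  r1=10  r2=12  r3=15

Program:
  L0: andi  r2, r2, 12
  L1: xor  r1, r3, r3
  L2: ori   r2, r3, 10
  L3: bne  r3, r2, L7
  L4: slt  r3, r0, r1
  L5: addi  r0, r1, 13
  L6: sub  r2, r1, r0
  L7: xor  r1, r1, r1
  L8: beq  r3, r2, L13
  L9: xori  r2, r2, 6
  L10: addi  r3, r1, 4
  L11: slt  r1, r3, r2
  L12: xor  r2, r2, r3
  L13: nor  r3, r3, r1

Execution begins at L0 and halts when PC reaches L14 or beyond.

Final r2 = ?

#0 andi  r2, r2, 12 ; 0/10/12/15
#1 xor  r1, r3, r3 ; 0/0/12/15
#2 ori   r2, r3, 10 ; 0/0/15/15
#3 bne  r3, r2, L7 ; 0/0/15/15 ; →fallthru
#4 slt  r3, r0, r1 ; 0/0/15/0
#5 addi  r0, r1, 13 ; 0/0/15/0
#6 sub  r2, r1, r0 ; 0/0/0/0
#7 xor  r1, r1, r1 ; 0/0/0/0
#8 beq  r3, r2, L13 ; 0/0/0/0 ; →target
#9 xori  r2, r2, 6 ; 0/0/6/0
#13 nor  r3, r3, r1 ; 0/0/6/65535

6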